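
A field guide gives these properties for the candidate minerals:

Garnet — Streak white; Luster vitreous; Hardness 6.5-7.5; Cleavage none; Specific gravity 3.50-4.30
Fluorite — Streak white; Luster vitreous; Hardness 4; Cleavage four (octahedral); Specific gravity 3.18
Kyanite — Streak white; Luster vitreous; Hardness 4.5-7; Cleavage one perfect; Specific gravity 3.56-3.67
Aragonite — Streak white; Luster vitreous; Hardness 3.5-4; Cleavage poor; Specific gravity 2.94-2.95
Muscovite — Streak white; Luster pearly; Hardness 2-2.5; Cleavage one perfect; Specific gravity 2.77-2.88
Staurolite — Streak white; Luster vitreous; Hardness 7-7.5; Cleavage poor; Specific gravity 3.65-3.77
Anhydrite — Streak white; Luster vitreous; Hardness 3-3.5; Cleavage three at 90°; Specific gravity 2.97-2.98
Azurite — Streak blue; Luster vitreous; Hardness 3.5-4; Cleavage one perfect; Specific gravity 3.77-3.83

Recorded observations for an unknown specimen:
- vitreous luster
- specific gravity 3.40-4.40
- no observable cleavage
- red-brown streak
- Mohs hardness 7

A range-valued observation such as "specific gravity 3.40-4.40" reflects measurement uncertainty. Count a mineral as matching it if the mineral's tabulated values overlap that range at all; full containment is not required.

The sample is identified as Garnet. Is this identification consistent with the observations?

Vitreous luster — consistent with Garnet (vitreous luster).
Specific gravity 3.40-4.40 — consistent with Garnet (SG 3.50-4.30).
No observable cleavage — consistent with Garnet (cleavage none).
Red-brown streak — Garnet has white streak; inconsistent.
Mohs hardness 7 — consistent with Garnet (hardness 6.5-7.5).
The streak observation rules out Garnet.

No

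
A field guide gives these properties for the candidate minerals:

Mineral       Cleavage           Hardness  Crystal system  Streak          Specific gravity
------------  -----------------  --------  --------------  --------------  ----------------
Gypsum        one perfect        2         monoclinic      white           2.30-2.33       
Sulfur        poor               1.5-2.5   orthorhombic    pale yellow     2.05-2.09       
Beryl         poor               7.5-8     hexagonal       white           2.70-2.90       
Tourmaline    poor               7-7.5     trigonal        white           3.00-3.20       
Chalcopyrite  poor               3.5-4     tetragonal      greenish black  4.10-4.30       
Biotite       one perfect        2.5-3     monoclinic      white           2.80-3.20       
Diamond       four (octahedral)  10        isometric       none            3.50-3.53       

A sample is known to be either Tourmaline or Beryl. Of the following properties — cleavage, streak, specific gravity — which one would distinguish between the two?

Cleavage: both poor — shared.
Streak: both white — shared.
Specific gravity: Tourmaline 3.00-3.20, Beryl 2.70-2.90 — distinct.
Specific gravity is the diagnostic property here.

specific gravity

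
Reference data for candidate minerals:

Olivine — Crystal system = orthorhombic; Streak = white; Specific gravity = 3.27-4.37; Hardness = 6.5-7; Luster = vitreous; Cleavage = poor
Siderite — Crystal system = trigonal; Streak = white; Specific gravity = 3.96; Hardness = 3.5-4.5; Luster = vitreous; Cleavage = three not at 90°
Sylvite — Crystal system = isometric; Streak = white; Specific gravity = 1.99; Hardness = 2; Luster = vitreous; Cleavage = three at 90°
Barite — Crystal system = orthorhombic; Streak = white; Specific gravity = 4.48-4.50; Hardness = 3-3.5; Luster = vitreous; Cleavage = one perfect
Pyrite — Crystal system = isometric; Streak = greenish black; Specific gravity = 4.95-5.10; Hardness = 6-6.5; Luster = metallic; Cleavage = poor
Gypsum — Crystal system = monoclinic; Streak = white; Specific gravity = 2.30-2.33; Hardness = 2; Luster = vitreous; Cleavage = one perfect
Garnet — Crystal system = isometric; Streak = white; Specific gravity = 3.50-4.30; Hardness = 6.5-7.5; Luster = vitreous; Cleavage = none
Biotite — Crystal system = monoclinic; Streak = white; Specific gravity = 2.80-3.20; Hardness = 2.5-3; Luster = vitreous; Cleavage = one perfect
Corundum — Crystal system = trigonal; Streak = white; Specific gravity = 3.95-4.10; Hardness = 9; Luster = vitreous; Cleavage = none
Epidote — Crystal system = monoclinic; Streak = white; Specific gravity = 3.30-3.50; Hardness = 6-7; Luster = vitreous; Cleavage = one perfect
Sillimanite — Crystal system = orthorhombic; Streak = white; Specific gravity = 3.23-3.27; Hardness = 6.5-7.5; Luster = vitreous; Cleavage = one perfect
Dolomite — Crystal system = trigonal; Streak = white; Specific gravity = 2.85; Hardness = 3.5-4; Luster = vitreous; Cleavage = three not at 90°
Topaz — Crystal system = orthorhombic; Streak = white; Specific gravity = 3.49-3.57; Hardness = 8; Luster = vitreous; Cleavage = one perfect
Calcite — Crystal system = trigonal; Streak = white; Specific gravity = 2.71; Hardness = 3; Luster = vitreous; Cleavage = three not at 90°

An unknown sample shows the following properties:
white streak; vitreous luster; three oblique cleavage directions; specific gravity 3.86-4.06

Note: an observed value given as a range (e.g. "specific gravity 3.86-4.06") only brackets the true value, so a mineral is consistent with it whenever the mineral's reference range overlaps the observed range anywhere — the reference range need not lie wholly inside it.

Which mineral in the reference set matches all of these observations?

Siderite

White streak rules out Pyrite.
Vitreous luster: no further eliminations.
Three oblique cleavage directions: only Siderite, Dolomite, Calcite remain.
Specific gravity 3.86-4.06: leaves Siderite.
Only Siderite satisfies all observations.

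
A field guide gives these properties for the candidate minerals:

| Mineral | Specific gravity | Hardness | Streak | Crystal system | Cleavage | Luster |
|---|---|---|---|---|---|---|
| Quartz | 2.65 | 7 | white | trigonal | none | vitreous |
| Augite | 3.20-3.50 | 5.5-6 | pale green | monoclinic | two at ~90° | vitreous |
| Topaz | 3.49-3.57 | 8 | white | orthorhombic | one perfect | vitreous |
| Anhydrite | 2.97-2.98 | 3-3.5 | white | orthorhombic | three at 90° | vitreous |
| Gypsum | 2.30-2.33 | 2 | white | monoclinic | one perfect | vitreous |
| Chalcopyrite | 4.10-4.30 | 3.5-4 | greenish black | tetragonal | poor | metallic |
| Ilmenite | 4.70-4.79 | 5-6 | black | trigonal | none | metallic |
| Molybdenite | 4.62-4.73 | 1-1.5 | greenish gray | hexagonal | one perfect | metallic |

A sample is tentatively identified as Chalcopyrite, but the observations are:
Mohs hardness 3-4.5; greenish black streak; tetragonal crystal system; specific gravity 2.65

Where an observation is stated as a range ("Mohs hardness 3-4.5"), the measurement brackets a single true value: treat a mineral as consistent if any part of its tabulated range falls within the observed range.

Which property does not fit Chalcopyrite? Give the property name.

specific gravity

Mohs hardness 3-4.5: Chalcopyrite has hardness 3.5-4 — within range.
Greenish black streak: Chalcopyrite has greenish black streak — within range.
Tetragonal crystal system: Chalcopyrite has tetragonal system — within range.
Specific gravity 2.65: Chalcopyrite has SG 4.10-4.30 — inconsistent.
Everything matches except the specific gravity.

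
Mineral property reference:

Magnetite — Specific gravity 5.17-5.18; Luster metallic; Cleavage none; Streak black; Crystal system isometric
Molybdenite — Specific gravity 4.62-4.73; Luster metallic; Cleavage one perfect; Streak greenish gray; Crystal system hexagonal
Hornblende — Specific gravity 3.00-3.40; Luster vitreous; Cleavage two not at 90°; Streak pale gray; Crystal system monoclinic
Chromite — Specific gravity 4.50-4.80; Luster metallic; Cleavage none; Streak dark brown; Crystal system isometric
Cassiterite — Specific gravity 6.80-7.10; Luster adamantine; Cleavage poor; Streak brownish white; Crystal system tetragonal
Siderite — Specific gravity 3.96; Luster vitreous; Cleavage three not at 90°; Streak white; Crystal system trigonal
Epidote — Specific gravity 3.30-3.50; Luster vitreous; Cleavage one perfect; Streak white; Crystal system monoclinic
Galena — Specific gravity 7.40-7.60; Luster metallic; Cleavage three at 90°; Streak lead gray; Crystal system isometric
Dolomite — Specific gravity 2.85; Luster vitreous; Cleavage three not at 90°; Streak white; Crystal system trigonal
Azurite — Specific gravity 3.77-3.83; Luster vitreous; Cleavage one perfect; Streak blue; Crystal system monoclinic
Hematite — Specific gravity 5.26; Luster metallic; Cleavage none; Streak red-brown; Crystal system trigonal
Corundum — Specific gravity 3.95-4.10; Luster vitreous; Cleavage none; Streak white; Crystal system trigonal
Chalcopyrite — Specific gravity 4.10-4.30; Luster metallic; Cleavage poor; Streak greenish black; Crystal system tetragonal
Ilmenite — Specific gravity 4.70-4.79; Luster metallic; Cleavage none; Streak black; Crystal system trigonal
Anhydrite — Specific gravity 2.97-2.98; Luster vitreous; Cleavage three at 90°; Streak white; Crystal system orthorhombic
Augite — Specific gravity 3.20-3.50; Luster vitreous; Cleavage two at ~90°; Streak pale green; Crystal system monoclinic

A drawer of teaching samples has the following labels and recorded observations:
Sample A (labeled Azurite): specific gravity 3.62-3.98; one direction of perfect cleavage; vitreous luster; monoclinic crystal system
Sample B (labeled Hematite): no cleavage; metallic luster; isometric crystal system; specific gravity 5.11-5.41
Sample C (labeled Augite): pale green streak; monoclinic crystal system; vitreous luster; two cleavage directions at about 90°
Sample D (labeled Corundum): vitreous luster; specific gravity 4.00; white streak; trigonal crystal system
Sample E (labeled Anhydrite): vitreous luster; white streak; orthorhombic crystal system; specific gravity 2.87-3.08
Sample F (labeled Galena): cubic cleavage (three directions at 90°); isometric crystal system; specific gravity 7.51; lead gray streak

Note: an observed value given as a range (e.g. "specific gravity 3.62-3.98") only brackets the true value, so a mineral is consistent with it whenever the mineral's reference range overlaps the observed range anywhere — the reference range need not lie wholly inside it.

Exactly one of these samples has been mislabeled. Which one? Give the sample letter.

B

Sample A: all recorded properties match Azurite.
Sample B: Hematite has trigonal system, but the record shows isometric crystal system — this label is wrong.
Sample C: all recorded properties match Augite.
Sample D: all recorded properties match Corundum.
Sample E: all recorded properties match Anhydrite.
Sample F: all recorded properties match Galena.
Sample B is the mislabeled one.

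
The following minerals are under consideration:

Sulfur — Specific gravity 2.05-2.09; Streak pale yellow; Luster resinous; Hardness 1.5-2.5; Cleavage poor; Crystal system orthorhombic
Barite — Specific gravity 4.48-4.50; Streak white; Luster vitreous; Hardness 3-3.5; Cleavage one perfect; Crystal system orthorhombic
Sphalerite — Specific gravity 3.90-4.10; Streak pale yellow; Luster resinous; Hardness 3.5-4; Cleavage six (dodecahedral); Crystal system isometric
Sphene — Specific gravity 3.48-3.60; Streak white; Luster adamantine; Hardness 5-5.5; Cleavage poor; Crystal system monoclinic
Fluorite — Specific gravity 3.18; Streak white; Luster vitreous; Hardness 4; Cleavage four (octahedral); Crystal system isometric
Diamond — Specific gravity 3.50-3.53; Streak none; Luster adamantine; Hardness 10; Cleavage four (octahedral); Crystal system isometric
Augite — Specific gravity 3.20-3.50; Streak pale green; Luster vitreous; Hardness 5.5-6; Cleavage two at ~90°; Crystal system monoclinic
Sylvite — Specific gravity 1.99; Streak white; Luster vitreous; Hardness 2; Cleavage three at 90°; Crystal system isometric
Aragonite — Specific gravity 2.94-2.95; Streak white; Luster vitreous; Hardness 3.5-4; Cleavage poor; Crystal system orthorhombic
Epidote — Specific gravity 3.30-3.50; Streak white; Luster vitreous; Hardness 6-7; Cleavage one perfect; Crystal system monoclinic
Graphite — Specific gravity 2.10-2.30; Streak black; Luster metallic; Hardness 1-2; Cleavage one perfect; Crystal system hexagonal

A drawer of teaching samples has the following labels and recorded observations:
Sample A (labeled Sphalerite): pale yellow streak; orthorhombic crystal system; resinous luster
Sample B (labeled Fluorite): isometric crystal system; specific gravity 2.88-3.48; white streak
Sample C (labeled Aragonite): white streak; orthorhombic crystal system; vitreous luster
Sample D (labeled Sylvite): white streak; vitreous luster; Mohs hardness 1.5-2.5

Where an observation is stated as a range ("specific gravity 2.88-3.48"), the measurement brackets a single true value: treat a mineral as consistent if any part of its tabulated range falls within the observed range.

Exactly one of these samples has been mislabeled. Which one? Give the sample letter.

Sample A: Sphalerite has isometric system, but the record shows orthorhombic crystal system — this label is wrong.
Sample B: every observation is compatible with the reference values for Fluorite.
Sample C: every observation is compatible with the reference values for Aragonite.
Sample D: every observation is compatible with the reference values for Sylvite.
The mislabeled specimen is A.

A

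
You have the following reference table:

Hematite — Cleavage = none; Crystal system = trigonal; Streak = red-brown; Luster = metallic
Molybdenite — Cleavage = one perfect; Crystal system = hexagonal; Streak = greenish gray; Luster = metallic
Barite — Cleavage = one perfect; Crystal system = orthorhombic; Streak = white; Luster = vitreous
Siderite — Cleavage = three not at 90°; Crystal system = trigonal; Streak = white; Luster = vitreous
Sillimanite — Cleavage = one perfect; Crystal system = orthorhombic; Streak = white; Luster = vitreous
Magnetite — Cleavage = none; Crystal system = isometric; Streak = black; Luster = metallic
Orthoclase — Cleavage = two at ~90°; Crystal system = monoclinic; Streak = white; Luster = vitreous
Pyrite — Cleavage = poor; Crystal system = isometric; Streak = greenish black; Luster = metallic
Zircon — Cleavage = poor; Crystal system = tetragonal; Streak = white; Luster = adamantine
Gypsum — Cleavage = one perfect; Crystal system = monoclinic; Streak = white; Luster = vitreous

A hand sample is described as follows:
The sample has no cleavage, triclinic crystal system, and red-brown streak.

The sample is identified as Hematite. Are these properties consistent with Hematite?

No cleavage — fits Hematite (cleavage none).
Triclinic crystal system — Hematite has trigonal system; a mismatch.
Red-brown streak — fits Hematite (red-brown streak).
The crystal system observation rules out Hematite.

Inconsistent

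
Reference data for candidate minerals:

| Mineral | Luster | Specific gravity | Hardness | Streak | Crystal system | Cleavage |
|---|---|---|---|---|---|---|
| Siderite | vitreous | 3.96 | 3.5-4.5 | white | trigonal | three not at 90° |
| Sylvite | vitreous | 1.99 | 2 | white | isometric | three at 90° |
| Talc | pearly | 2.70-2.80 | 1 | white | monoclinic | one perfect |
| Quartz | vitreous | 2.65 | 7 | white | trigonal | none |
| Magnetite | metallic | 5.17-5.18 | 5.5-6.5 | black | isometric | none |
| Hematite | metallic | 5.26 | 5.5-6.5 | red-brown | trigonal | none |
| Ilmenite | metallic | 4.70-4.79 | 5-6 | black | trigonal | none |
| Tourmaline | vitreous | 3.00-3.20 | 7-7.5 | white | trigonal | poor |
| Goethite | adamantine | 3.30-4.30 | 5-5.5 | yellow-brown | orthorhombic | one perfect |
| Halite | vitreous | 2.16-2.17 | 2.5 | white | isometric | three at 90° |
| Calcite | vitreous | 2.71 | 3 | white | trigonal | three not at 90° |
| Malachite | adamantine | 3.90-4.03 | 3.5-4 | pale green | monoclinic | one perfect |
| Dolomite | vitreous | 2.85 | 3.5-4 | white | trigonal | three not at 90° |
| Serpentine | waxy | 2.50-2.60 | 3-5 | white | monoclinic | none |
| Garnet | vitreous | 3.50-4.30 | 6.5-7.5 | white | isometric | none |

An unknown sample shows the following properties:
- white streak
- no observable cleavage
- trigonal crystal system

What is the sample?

Quartz

White streak excludes Magnetite, Hematite, Ilmenite, Goethite, Malachite.
No observable cleavage — Quartz, Serpentine, Garnet remain.
Trigonal crystal system — Quartz remains.
Quartz is the sole remaining match.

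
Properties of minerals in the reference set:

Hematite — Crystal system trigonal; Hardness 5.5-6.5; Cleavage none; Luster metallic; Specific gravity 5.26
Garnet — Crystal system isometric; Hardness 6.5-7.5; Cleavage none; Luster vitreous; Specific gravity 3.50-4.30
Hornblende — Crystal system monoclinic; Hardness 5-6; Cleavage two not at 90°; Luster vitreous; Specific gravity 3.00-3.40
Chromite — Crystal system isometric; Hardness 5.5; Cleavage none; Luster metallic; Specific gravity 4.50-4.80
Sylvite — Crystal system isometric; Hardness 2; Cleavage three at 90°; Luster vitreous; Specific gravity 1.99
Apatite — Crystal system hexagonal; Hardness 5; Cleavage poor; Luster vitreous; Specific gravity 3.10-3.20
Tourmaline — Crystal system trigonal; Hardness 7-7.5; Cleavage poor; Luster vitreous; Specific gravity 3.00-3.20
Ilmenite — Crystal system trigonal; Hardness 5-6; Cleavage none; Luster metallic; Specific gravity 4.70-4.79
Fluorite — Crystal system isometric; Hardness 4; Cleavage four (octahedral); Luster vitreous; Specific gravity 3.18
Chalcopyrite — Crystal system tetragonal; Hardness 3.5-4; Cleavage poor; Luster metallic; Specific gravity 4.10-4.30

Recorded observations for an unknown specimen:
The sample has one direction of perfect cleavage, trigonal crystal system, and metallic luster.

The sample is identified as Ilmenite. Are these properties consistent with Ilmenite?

One direction of perfect cleavage — Ilmenite has cleavage none; which does not match.
Trigonal crystal system — consistent with Ilmenite (trigonal system).
Metallic luster — consistent with Ilmenite (metallic luster).
The cleavage observation rules out Ilmenite.

Inconsistent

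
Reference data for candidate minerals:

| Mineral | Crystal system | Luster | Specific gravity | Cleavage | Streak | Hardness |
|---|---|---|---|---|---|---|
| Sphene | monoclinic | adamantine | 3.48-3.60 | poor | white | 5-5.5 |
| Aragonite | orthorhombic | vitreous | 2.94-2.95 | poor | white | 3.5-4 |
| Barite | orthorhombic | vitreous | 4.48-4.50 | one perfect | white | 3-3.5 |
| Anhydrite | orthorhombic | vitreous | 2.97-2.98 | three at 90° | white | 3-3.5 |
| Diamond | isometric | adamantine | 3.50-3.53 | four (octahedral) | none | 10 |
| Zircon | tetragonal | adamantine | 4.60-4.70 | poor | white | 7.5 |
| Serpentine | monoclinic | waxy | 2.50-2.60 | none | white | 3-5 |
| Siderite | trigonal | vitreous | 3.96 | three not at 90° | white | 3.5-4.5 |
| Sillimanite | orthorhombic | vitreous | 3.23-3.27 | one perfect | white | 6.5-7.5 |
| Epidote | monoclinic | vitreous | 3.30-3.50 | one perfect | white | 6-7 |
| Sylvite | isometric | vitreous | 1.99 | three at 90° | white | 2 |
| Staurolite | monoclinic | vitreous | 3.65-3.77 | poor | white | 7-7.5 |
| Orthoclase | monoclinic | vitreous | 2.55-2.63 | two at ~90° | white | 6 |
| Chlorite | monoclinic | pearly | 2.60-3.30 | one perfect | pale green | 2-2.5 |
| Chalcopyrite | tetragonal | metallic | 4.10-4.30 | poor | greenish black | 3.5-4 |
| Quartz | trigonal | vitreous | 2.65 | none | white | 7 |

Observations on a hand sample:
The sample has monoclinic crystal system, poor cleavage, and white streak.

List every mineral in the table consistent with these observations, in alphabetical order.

Sphene, Staurolite

Monoclinic crystal system — narrows the field to Sphene, Serpentine, Epidote, Staurolite, Orthoclase, Chlorite.
Poor cleavage — Sphene, Staurolite remain.
White streak — consistent with all remaining minerals.
Consistent with every observation: Sphene, Staurolite.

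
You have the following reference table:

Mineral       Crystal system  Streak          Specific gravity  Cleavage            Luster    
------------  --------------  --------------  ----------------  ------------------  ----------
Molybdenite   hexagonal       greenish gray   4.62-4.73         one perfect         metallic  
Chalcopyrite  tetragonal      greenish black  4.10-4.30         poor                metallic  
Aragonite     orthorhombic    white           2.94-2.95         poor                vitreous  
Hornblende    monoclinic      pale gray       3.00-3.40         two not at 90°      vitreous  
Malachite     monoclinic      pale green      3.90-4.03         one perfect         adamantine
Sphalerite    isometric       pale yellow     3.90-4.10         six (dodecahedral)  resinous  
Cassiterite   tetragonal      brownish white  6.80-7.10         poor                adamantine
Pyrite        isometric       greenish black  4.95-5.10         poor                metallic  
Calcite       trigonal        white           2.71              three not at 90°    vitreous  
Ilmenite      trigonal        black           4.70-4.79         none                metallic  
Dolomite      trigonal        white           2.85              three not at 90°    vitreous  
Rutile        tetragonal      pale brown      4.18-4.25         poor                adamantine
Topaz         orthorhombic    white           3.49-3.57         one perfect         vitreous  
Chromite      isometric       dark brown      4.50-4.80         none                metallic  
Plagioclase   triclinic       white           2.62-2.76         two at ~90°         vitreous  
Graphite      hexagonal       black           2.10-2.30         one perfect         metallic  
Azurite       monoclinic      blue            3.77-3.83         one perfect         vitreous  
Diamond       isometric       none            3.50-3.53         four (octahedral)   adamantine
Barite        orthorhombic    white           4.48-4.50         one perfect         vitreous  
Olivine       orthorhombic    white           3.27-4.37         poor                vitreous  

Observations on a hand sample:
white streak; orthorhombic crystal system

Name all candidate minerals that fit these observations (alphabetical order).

White streak — Aragonite, Calcite, Dolomite, Topaz, Plagioclase, Barite, Olivine remain.
Orthorhombic crystal system excludes Calcite, Dolomite, Plagioclase.
Remaining candidates: Aragonite, Barite, Olivine, Topaz.

Aragonite, Barite, Olivine, Topaz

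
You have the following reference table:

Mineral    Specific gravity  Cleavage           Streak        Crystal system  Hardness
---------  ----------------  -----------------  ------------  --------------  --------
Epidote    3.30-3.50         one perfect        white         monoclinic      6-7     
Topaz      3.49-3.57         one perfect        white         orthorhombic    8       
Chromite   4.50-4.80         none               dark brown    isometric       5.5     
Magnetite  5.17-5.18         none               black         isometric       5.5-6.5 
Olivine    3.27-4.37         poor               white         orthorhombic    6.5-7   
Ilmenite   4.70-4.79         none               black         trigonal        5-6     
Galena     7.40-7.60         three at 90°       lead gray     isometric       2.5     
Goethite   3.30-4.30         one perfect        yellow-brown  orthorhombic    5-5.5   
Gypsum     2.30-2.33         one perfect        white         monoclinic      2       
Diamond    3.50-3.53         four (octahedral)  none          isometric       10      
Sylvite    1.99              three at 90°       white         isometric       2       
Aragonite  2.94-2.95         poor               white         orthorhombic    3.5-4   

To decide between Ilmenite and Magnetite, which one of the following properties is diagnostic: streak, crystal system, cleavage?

crystal system

Streak: both black — shared.
Crystal system: Ilmenite trigonal, Magnetite isometric — these differ.
Cleavage: both none — shared.
Of the listed properties, crystal system is the one that separates them.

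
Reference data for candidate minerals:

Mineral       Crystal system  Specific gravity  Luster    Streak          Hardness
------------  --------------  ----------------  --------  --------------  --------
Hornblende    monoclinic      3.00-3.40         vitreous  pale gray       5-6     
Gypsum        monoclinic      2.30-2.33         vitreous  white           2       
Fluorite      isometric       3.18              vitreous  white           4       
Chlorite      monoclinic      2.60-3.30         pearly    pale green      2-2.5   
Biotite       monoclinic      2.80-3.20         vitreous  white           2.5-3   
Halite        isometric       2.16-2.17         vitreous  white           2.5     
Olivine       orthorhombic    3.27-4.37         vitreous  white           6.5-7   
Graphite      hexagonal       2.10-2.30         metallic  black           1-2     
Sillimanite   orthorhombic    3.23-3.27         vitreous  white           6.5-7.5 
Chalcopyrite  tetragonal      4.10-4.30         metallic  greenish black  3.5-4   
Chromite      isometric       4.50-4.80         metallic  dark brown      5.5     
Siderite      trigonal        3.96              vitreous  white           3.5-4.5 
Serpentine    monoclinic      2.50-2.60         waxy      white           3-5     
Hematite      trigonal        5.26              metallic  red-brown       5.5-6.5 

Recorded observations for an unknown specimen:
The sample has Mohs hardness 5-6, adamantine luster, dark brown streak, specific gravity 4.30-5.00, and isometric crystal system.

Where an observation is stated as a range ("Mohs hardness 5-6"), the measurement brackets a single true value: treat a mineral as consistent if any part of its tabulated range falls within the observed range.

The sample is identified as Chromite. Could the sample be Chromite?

Inconsistent

Mohs hardness 5-6 — consistent with Chromite (hardness 5.5).
Adamantine luster — Chromite has metallic luster; inconsistent.
Dark brown streak — consistent with Chromite (dark brown streak).
Specific gravity 4.30-5.00 — consistent with Chromite (SG 4.50-4.80).
Isometric crystal system — consistent with Chromite (isometric system).
Luster alone is enough to reject Chromite.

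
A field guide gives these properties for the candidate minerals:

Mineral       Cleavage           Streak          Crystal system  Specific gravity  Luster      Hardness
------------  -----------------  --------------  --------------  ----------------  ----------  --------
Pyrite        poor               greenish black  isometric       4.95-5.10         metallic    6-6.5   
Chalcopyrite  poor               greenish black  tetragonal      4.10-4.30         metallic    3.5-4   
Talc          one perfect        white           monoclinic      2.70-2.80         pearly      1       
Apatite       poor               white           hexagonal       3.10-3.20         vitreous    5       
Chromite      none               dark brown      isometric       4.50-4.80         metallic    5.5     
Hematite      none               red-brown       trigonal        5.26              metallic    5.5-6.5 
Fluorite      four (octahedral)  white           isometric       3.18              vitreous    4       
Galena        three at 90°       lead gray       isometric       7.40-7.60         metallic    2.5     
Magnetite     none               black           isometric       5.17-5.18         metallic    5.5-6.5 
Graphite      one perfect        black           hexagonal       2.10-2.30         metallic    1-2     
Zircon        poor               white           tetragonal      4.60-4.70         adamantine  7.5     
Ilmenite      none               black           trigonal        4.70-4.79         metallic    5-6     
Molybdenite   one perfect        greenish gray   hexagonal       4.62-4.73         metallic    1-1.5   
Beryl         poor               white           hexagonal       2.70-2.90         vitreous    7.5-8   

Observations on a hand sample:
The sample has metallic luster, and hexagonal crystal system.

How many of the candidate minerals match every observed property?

Metallic luster excludes Talc, Apatite, Fluorite, Zircon, Beryl.
Hexagonal crystal system — leaves Graphite, Molybdenite.
Remaining candidates: Graphite, Molybdenite.
That is 2 minerals.

2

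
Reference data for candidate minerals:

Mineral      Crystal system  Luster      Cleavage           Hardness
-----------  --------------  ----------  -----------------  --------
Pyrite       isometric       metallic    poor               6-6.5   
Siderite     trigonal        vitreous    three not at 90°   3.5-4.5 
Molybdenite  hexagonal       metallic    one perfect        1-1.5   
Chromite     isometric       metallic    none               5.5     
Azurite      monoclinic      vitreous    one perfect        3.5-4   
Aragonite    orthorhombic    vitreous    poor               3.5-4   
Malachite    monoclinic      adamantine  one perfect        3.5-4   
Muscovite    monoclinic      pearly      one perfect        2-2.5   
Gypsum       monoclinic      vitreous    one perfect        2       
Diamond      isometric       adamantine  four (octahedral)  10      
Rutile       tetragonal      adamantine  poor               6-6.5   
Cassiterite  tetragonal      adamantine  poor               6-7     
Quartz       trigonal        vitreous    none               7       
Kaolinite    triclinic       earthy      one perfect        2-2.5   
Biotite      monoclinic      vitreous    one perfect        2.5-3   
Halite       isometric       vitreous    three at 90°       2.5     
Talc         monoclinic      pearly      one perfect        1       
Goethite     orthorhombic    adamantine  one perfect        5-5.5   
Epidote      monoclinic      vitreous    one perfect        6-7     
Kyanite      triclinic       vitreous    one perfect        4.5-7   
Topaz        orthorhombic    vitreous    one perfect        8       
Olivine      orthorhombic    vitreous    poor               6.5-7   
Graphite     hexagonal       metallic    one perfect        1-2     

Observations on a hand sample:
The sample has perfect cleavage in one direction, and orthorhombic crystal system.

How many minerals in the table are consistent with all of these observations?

Perfect cleavage in one direction — narrows the field to Molybdenite, Azurite, Malachite, Muscovite, Gypsum, Kaolinite, Biotite, Talc, Goethite, Epidote, Kyanite, Topaz, Graphite.
Orthorhombic crystal system — leaves Goethite, Topaz.
Consistent with every observation: Goethite, Topaz.
That is 2 minerals.

2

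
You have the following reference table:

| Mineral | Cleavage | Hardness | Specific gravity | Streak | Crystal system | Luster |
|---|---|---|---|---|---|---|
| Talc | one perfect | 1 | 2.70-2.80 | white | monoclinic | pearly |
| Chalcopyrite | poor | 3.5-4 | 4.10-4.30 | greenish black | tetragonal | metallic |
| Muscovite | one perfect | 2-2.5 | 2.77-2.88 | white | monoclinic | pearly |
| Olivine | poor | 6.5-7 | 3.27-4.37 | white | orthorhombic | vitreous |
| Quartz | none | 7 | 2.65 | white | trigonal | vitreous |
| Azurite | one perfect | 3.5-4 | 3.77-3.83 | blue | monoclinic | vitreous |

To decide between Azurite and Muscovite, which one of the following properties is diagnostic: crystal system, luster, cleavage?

luster

Crystal system: both monoclinic — identical.
Luster: Azurite vitreous, Muscovite pearly — different.
Cleavage: both one perfect — identical.
Of the listed properties, luster is the one that separates them.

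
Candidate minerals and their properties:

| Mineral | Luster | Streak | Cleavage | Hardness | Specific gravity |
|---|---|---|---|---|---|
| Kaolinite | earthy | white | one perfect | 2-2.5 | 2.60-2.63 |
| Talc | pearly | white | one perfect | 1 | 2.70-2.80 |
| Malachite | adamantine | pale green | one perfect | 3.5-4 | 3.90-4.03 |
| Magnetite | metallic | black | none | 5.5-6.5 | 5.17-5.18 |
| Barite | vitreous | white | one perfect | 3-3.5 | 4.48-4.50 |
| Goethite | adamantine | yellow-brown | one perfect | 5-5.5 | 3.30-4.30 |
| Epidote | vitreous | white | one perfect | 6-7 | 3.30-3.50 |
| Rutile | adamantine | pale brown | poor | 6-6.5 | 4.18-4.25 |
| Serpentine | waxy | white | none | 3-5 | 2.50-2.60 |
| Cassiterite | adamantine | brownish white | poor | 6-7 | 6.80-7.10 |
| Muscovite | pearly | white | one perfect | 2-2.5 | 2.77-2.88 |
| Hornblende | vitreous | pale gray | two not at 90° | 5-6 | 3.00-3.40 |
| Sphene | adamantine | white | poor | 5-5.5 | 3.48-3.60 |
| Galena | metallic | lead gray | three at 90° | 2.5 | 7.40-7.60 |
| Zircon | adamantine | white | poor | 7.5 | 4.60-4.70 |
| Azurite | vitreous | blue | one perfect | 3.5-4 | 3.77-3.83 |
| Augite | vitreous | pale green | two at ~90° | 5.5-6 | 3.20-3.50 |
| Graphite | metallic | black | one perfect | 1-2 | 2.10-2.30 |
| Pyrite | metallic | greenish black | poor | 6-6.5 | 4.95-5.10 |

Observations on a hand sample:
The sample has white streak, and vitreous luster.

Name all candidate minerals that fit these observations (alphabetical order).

White streak — only Kaolinite, Talc, Barite, Epidote, Serpentine, Muscovite, Sphene, Zircon remain.
Vitreous luster — leaves Barite, Epidote.
The minerals that satisfy all observations are Barite, Epidote.

Barite, Epidote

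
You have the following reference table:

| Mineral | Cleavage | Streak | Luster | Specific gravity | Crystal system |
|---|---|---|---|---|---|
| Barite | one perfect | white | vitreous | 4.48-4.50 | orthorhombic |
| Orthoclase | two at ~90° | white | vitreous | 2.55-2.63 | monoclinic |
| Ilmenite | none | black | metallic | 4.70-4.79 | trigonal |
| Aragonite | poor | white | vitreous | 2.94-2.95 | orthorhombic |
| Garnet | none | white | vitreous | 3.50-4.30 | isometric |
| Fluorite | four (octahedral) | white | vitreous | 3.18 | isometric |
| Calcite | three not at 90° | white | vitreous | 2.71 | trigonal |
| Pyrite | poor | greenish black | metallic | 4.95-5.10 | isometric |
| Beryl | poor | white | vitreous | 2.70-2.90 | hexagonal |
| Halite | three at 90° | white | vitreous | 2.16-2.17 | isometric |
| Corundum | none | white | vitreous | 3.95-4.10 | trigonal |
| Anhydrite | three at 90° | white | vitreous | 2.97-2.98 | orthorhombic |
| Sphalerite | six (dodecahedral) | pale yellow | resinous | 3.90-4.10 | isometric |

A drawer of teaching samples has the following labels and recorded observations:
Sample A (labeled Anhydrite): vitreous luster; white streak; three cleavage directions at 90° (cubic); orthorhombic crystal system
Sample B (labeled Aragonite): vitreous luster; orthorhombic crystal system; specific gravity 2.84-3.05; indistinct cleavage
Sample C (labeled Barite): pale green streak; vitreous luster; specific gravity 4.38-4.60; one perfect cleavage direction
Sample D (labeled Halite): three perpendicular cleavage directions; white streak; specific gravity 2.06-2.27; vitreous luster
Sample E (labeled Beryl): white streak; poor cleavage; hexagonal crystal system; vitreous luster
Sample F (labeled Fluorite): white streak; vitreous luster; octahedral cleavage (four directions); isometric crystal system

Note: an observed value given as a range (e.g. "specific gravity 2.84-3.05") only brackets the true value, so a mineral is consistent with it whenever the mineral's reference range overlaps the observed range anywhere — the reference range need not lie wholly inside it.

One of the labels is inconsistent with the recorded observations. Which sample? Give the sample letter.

Sample A: all recorded properties match Anhydrite.
Sample B: all recorded properties match Aragonite.
Sample C: Barite has white streak, but the record shows pale green streak — this label is wrong.
Sample D: all recorded properties match Halite.
Sample E: all recorded properties match Beryl.
Sample F: all recorded properties match Fluorite.
Only sample C is inconsistent with its label.

C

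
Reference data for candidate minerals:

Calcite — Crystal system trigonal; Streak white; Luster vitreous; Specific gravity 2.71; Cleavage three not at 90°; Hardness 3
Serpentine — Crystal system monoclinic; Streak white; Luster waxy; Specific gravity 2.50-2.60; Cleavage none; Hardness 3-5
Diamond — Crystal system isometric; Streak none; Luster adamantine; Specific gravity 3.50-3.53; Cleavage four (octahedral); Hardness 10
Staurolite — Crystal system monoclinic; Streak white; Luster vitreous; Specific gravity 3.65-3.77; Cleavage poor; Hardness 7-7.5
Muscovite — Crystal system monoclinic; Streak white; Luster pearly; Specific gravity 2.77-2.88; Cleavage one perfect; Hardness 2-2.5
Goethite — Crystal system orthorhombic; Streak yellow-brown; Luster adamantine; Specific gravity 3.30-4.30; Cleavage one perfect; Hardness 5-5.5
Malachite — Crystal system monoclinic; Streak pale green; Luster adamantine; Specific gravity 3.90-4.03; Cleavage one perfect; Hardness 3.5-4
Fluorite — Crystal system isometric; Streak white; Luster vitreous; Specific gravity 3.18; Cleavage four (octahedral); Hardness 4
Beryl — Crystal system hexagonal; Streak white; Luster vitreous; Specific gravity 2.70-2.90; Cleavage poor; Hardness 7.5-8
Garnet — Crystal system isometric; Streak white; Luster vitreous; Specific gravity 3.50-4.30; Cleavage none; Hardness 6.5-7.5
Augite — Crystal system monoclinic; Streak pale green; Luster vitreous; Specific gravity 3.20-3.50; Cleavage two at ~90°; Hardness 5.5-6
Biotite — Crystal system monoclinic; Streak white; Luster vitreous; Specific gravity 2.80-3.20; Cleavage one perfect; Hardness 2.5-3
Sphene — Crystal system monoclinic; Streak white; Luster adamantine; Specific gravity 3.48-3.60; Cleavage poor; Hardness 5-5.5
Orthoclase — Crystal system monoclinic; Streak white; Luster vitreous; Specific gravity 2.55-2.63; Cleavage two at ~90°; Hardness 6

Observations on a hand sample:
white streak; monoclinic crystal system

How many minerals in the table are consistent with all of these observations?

6

White streak rules out Diamond, Goethite, Malachite, Augite.
Monoclinic crystal system excludes Calcite, Fluorite, Beryl, Garnet.
The minerals that satisfy all observations are Biotite, Muscovite, Orthoclase, Serpentine, Sphene, Staurolite.
That is 6 minerals.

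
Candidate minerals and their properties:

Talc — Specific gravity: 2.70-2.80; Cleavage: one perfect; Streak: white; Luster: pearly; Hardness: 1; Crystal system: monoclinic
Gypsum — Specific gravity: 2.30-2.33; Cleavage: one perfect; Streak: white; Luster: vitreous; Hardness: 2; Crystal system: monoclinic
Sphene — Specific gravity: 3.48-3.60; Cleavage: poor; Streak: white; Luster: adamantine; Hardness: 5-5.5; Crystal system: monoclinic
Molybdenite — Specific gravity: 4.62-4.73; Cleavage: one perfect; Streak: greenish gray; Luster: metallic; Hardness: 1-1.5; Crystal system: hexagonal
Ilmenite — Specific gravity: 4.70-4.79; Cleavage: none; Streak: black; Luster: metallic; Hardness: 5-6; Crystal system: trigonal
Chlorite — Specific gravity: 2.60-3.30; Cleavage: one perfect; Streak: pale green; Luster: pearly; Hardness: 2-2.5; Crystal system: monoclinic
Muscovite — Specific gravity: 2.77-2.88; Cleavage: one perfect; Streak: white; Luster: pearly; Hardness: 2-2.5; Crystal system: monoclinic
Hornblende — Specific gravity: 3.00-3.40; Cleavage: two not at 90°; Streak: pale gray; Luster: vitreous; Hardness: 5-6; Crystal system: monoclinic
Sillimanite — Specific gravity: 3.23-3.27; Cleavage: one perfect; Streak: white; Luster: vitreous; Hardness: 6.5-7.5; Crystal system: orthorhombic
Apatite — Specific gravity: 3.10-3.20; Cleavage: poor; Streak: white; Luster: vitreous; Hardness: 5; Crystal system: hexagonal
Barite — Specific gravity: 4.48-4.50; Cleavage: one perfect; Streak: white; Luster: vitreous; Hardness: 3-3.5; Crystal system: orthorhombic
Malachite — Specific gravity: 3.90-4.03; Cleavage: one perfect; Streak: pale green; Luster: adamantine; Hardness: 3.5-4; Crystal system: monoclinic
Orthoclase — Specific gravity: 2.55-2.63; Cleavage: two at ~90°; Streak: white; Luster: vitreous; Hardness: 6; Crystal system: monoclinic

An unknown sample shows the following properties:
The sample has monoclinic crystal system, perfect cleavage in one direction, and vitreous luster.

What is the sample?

Monoclinic crystal system rules out Molybdenite, Ilmenite, Sillimanite, Apatite, Barite.
Perfect cleavage in one direction is inconsistent with Sphene, Hornblende, Orthoclase.
Vitreous luster — Gypsum remains.
Only Gypsum satisfies all observations.

Gypsum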